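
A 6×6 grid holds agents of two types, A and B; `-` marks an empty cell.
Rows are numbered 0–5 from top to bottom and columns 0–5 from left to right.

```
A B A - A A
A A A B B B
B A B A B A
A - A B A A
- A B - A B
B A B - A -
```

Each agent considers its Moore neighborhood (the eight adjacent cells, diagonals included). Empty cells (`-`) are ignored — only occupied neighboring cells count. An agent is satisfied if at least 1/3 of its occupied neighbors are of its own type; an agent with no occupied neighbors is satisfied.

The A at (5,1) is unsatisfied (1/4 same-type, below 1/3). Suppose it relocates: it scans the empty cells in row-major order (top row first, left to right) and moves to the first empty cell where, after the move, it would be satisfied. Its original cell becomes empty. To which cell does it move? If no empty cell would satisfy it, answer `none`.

Vacating (5,1). Empty cells in order:
  (0,3): 3/5 same-type → satisfied — stop here.

(0,3)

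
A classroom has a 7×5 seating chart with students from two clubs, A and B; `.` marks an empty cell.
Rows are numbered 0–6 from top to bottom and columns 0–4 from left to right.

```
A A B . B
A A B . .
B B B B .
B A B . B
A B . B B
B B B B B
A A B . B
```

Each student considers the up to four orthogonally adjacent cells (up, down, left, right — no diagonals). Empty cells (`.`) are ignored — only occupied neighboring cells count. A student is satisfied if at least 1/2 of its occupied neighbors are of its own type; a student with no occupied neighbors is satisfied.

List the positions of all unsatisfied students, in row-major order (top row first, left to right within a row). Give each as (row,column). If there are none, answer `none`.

(3,0), (3,1), (4,0), (4,1), (5,0), (6,1)

Row 0: (0,0)A 2/2 ok · (0,1)A 2/3 ok · (0,2)B 1/2 ok · (0,4)B 0/0 ok
Row 1: (1,0)A 2/3 ok · (1,1)A 2/4 ok · (1,2)B 2/3 ok
Row 2: (2,0)B 2/3 ok · (2,1)B 2/4 ok · (2,2)B 4/4 ok · (2,3)B 1/1 ok
Row 3: (3,0)B 1/3 unhappy · (3,1)A 0/4 unhappy · (3,2)B 1/2 ok · (3,4)B 1/1 ok
Row 4: (4,0)A 0/3 unhappy · (4,1)B 1/3 unhappy · (4,3)B 2/2 ok · (4,4)B 3/3 ok
Row 5: (5,0)B 1/3 unhappy · (5,1)B 3/4 ok · (5,2)B 3/3 ok · (5,3)B 3/3 ok · (5,4)B 3/3 ok
Row 6: (6,0)A 1/2 ok · (6,1)A 1/3 unhappy · (6,2)B 1/2 ok · (6,4)B 1/1 ok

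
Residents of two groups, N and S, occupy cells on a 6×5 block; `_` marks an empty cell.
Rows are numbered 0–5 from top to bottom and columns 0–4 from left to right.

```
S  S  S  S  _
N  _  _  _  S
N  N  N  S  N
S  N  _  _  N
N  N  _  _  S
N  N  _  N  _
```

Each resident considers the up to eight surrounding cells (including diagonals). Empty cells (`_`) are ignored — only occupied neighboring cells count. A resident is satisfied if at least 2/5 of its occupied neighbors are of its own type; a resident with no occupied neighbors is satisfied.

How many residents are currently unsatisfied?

Row 0: (0,0)S 1/2 ok · (0,1)S 2/3 ok · (0,2)S 2/2 ok · (0,3)S 2/2 ok
Row 1: (1,0)N 2/4 ok · (1,4)S 2/3 ok
Row 2: (2,0)N 3/4 ok · (2,1)N 4/5 ok · (2,2)N 2/3 ok · (2,3)S 1/4 unhappy · (2,4)N 1/3 unhappy
Row 3: (3,0)S 0/5 unhappy · (3,1)N 5/6 ok · (3,4)N 1/3 unhappy
Row 4: (4,0)N 4/5 ok · (4,1)N 4/5 ok · (4,4)S 0/2 unhappy
Row 5: (5,0)N 3/3 ok · (5,1)N 3/3 ok · (5,3)N 0/1 unhappy
Unsatisfied: (2,3), (2,4), (3,0), (3,4), (4,4), (5,3) — 6 in total.

6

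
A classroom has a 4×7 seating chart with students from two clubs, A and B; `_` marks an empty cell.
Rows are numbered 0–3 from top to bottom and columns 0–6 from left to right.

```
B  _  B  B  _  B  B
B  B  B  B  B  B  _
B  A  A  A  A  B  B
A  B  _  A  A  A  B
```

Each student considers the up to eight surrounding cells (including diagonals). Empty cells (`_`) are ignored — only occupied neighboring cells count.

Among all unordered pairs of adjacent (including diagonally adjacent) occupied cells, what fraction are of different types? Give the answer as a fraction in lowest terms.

Scan each occupied cell's neighbors to the right and below (and the two forward diagonals) so each pair is counted once.
From row 0: 0 unlike of 13 pairs (running 0/13).
From row 1: 12 unlike of 22 pairs (running 12/35).
From row 2: 8 unlike of 22 pairs (running 20/57).
From row 3: 2 unlike of 4 pairs (running 22/61).
Total adjacent occupied pairs: 61; unlike-type pairs: 22.
22/61 is already in lowest terms.

22/61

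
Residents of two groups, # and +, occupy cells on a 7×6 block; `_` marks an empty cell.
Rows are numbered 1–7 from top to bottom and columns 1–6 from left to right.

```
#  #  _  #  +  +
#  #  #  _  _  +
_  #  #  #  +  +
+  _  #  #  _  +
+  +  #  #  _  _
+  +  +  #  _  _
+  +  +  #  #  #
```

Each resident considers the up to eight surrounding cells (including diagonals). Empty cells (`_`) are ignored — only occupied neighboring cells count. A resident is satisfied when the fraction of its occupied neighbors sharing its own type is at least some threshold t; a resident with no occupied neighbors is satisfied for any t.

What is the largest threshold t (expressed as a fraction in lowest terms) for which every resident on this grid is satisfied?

1/2

Row 1: (1,1)# 3/3 · (1,2)# 4/4 · (1,4)# 1/2 · (1,5)+ 2/3 · (1,6)+ 2/2
Row 2: (2,1)# 4/4 · (2,2)# 6/6 · (2,3)# 6/6 · (2,6)+ 4/4
Row 3: (3,2)# 5/6 · (3,3)# 6/6 · (3,4)# 4/5 · (3,5)+ 3/5 · (3,6)+ 3/3
Row 4: (4,1)+ 2/3 · (4,3)# 6/7 · (4,4)# 5/6 · (4,6)+ 2/2
Row 5: (5,1)+ 4/4 · (5,2)+ 5/7 · (5,3)# 4/7 · (5,4)# 4/5
Row 6: (6,1)+ 5/5 · (6,2)+ 7/8 · (6,3)+ 4/8 · (6,4)# 4/6
Row 7: (7,1)+ 3/3 · (7,2)+ 5/5 · (7,3)+ 3/5 · (7,4)# 2/4 · (7,5)# 3/3 · (7,6)# 1/1
The smallest same-type fraction is 1/2 at (1,4), which reduces to 1/2. Any threshold above that leaves this resident unsatisfied.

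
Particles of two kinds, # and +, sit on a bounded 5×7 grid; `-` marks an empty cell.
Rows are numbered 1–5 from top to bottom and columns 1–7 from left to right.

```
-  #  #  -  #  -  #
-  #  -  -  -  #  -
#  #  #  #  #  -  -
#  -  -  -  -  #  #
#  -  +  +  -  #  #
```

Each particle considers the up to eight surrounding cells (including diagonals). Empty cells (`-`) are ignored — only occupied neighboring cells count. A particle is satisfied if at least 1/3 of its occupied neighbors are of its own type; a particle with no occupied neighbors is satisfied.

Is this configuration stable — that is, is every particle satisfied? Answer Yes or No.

Yes

(1,2)# 2/2 ok
(1,3)# 2/2 ok
(1,5)# 1/1 ok
(1,7)# 1/1 ok
(2,2)# 5/5 ok
(2,6)# 3/3 ok
(3,1)# 3/3 ok
(3,2)# 4/4 ok
(3,3)# 3/3 ok
(3,4)# 2/2 ok
(3,5)# 3/3 ok
(4,1)# 3/3 ok
(4,6)# 4/4 ok
(4,7)# 3/3 ok
(5,1)# 1/1 ok
(5,3)+ 1/1 ok
(5,4)+ 1/1 ok
(5,6)# 3/3 ok
(5,7)# 3/3 ok
All meet the threshold, so the configuration is stable.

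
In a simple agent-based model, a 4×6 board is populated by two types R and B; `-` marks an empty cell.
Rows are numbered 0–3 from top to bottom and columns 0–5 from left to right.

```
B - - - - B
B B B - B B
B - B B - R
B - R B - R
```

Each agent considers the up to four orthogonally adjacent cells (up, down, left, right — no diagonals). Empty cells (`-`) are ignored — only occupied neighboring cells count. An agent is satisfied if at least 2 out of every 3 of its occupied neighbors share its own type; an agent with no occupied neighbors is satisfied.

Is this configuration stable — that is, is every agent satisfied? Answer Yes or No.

No

(0,0)B 1/1 satisfied
(0,5)B 1/1 satisfied
(1,0)B 3/3 satisfied
(1,1)B 2/2 satisfied
(1,2)B 2/2 satisfied
(1,4)B 1/1 satisfied
(1,5)B 2/3 satisfied
(2,0)B 2/2 satisfied
(2,2)B 2/3 satisfied
(2,3)B 2/2 satisfied
(2,5)R 1/2 not
(3,0)B 1/1 satisfied
(3,2)R 0/2 not
(3,3)B 1/2 not
(3,5)R 1/1 satisfied
For instance (2,5) has only 1/2 same-type neighbors, below 2/3.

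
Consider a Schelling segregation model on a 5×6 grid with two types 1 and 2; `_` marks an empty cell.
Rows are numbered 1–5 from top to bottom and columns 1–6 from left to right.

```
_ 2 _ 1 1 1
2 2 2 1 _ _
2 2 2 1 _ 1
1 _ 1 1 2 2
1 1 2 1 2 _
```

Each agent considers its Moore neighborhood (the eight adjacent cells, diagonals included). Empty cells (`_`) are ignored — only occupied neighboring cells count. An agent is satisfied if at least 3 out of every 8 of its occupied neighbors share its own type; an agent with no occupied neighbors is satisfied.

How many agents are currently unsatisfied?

(1,2)2 3/3 satisfied
(1,4)1 2/3 satisfied
(1,5)1 3/3 satisfied
(1,6)1 1/1 satisfied
(2,1)2 4/4 satisfied
(2,2)2 6/6 satisfied
(2,3)2 4/7 satisfied
(2,4)1 3/5 satisfied
(3,1)2 3/4 satisfied
(3,2)2 5/7 satisfied
(3,3)2 3/7 satisfied
(3,4)1 3/6 satisfied
(3,6)1 0/2 not
(4,1)1 2/4 satisfied
(4,3)1 4/7 satisfied
(4,4)1 3/7 satisfied
(4,5)2 2/6 not
(4,6)2 2/3 satisfied
(5,1)1 2/2 satisfied
(5,2)1 3/4 satisfied
(5,3)2 0/4 not
(5,4)1 2/5 satisfied
(5,5)2 2/4 satisfied
Unsatisfied: (3,6), (4,5), (5,3) — 3 in total.

3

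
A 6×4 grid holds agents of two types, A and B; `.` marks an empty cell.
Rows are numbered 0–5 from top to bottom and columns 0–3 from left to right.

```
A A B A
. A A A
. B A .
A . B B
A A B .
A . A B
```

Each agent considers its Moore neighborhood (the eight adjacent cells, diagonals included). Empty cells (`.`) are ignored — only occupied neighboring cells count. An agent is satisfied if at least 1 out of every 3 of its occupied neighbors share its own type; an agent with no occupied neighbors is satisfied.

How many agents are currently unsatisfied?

(0,0)A 2/2 satisfied
(0,1)A 3/4 satisfied
(0,2)B 0/5 not
(0,3)A 2/3 satisfied
(1,1)A 4/6 satisfied
(1,2)A 5/7 satisfied
(1,3)A 3/4 satisfied
(2,1)B 1/5 not
(2,2)A 3/6 satisfied
(3,0)A 2/3 satisfied
(3,2)B 3/5 satisfied
(3,3)B 2/3 satisfied
(4,0)A 3/3 satisfied
(4,1)A 4/6 satisfied
(4,2)B 3/5 satisfied
(5,0)A 2/2 satisfied
(5,2)A 1/3 satisfied
(5,3)B 1/2 satisfied
Unsatisfied: (0,2), (2,1) — 2 in total.

2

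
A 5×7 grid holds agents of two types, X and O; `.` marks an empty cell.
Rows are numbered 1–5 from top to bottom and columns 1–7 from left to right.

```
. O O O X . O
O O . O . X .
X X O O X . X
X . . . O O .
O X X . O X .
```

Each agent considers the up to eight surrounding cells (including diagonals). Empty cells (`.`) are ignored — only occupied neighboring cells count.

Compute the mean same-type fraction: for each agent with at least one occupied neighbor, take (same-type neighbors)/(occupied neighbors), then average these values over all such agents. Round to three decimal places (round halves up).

(1,2)O 3/3
(1,3)O 4/4
(1,4)O 2/3
(1,5)X 1/3
(1,7)O 0/1
(2,1)O 2/4
(2,2)O 4/6
(2,4)O 4/6
(2,6)X 3/4
(3,1)X 2/4
(3,2)X 2/5
(3,3)O 3/4
(3,4)O 3/4
(3,5)X 1/5
(3,7)X 1/2
(4,1)X 3/4
(4,5)O 3/5
(4,6)O 2/5
(5,1)O 0/2
(5,2)X 2/3
(5,3)X 1/1
(5,5)O 2/3
(5,6)X 0/3
Sum over 23 agents: 3/3 + 4/4 + 2/3 + 1/3 + 0/1 + 2/4 + 4/6 + 4/6 + 3/4 + 2/4 + 2/5 + 3/4 + 3/4 + 1/5 + 1/2 + 3/4 + 3/5 + 2/5 + 0/2 + 2/3 + 1/1 + 2/3 + 0/3 = 383/30; mean = 383/30 ÷ 23 = 383/690 = 0.555072… → 0.555.

0.555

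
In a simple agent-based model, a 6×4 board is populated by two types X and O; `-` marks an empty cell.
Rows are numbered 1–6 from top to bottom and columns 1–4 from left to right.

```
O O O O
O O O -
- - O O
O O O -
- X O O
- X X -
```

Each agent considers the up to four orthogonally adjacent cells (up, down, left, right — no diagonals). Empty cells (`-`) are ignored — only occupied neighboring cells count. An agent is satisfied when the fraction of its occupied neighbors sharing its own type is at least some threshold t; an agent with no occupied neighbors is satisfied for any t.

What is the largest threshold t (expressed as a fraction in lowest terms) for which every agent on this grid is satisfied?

1/3

(1,1)O 2/2
(1,2)O 3/3
(1,3)O 3/3
(1,4)O 1/1
(2,1)O 2/2
(2,2)O 3/3
(2,3)O 3/3
(3,3)O 3/3
(3,4)O 1/1
(4,1)O 1/1
(4,2)O 2/3
(4,3)O 3/3
(5,2)X 1/3
(5,3)O 2/4
(5,4)O 1/1
(6,2)X 2/2
(6,3)X 1/2
The smallest same-type fraction is 1/3 at (5,2), which reduces to 1/3. Any threshold above that leaves this agent unsatisfied.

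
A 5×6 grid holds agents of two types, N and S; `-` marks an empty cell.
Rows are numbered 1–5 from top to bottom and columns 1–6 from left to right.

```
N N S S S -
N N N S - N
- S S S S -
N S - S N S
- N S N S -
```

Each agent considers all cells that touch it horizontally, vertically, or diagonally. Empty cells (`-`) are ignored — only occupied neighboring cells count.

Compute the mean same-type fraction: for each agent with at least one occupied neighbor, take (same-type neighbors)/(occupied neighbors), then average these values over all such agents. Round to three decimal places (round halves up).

0.543

Row 1: (1,1)N 3/3 · (1,2)N 4/5 · (1,3)S 2/5 · (1,4)S 3/4 · (1,5)S 2/3
Row 2: (2,1)N 3/4 · (2,2)N 4/7 · (2,3)N 2/8 · (2,4)S 6/7 · (2,6)N 0/2
Row 3: (3,2)S 2/6 · (3,3)S 5/7 · (3,4)S 4/6 · (3,5)S 4/6
Row 4: (4,1)N 1/3 · (4,2)S 3/5 · (4,4)S 5/7 · (4,5)N 1/6 · (4,6)S 2/3
Row 5: (5,2)N 1/3 · (5,3)S 2/4 · (5,4)N 1/4 · (5,5)S 2/4
Sum over 23 agents: 3/3 + 4/5 + 2/5 + 3/4 + 2/3 + 3/4 + 4/7 + 2/8 + 6/7 + 0/2 + 2/6 + 5/7 + 4/6 + 4/6 + 1/3 + 3/5 + 5/7 + 1/6 + 2/3 + 1/3 + 2/4 + 1/4 + 2/4 = 2623/210; mean = 2623/210 ÷ 23 = 2623/4830 = 0.543064… → 0.543.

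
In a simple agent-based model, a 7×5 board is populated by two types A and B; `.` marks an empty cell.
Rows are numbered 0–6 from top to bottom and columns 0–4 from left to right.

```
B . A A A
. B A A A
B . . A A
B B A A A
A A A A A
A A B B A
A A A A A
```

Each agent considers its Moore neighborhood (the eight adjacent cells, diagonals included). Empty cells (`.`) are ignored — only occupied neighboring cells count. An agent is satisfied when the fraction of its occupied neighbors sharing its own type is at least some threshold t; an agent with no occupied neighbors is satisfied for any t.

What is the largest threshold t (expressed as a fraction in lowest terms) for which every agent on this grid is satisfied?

1/8

(0,0)B 1/1
(0,2)A 3/4
(0,3)A 5/5
(0,4)A 3/3
(1,1)B 2/4
(1,2)A 4/5
(1,3)A 7/7
(1,4)A 5/5
(2,0)B 3/3
(2,3)A 7/7
(2,4)A 5/5
(3,0)B 2/4
(3,1)B 2/6
(3,2)A 5/6
(3,3)A 7/7
(3,4)A 5/5
(4,0)A 3/5
(4,1)A 5/8
(4,2)A 5/8
(4,3)A 6/8
(4,4)A 4/5
(5,0)A 5/5
(5,1)A 7/8
(5,2)B 1/8
(5,3)B 1/8
(5,4)A 4/5
(6,0)A 3/3
(6,1)A 4/5
(6,2)A 3/5
(6,3)A 3/5
(6,4)A 2/3
The smallest same-type fraction is 1/8 at (5,2), which reduces to 1/8. Any threshold above that leaves this agent unsatisfied.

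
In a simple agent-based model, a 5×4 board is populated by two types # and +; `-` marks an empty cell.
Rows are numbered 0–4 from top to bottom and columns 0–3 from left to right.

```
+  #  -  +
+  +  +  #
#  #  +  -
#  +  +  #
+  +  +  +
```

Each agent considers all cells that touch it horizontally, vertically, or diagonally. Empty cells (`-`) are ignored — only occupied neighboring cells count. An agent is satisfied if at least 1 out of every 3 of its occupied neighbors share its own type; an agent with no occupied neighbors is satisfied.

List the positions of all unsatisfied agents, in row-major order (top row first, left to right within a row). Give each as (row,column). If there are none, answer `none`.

(0,0)+ 2/3 ✓
(0,1)# 0/4 ✗
(0,3)+ 1/2 ✓
(1,0)+ 2/5 ✓
(1,1)+ 4/7 ✓
(1,2)+ 3/6 ✓
(1,3)# 0/3 ✗
(2,0)# 2/5 ✓
(2,1)# 2/8 ✗
(2,2)+ 4/7 ✓
(3,0)# 2/5 ✓
(3,1)+ 5/8 ✓
(3,2)+ 5/7 ✓
(3,3)# 0/4 ✗
(4,0)+ 2/3 ✓
(4,1)+ 4/5 ✓
(4,2)+ 4/5 ✓
(4,3)+ 2/3 ✓

(0,1), (1,3), (2,1), (3,3)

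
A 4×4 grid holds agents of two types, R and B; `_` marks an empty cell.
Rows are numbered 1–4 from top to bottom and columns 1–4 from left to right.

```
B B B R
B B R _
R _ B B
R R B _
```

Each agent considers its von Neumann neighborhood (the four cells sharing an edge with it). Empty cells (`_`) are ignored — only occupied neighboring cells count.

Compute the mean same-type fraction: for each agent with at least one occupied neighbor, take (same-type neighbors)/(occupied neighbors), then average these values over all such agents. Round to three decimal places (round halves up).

0.603

Row 1: (1,1)B 2/2 · (1,2)B 3/3 · (1,3)B 1/3 · (1,4)R 0/1
Row 2: (2,1)B 2/3 · (2,2)B 2/3 · (2,3)R 0/3
Row 3: (3,1)R 1/2 · (3,3)B 2/3 · (3,4)B 1/1
Row 4: (4,1)R 2/2 · (4,2)R 1/2 · (4,3)B 1/2
Sum over 13 agents: 2/2 + 3/3 + 1/3 + 0/1 + 2/3 + 2/3 + 0/3 + 1/2 + 2/3 + 1/1 + 2/2 + 1/2 + 1/2 = 47/6; mean = 47/6 ÷ 13 = 47/78 = 0.602564… → 0.603.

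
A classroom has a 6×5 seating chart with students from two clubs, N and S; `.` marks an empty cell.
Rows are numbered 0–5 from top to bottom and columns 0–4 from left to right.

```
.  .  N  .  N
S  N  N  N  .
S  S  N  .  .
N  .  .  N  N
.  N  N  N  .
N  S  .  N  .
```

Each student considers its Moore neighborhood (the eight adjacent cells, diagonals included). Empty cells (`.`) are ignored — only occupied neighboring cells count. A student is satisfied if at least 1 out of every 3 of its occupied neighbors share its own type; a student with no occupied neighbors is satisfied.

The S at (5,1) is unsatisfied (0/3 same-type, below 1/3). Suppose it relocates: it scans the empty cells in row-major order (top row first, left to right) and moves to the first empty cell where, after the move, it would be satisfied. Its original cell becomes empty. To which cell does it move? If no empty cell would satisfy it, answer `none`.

Vacating (5,1). Empty cells in order:
  (0,0): 1/2 same-type → satisfied — stop here.

(0,0)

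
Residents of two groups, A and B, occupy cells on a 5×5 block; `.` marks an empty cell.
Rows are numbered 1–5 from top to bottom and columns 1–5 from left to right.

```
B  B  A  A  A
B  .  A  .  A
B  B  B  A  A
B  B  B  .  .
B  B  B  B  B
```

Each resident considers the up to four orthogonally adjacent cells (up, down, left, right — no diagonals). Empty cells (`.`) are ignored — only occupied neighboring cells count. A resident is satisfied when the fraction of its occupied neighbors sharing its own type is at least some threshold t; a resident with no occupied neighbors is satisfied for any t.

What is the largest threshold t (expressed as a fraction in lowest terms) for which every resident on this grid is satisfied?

1/2

(1,1)B 2/2
(1,2)B 1/2
(1,3)A 2/3
(1,4)A 2/2
(1,5)A 2/2
(2,1)B 2/2
(2,3)A 1/2
(2,5)A 2/2
(3,1)B 3/3
(3,2)B 3/3
(3,3)B 2/4
(3,4)A 1/2
(3,5)A 2/2
(4,1)B 3/3
(4,2)B 4/4
(4,3)B 3/3
(5,1)B 2/2
(5,2)B 3/3
(5,3)B 3/3
(5,4)B 2/2
(5,5)B 1/1
The smallest same-type fraction is 1/2 at (1,2), which reduces to 1/2. Any threshold above that leaves this resident unsatisfied.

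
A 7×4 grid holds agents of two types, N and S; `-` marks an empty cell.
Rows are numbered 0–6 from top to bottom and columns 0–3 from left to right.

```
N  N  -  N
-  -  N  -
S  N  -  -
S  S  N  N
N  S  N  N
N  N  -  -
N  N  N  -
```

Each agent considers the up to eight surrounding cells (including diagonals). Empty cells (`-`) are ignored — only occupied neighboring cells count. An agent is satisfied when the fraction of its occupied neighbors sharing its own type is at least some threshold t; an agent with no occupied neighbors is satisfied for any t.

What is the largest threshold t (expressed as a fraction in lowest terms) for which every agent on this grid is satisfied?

(0,0)N 1/1
(0,1)N 2/2
(0,3)N 1/1
(1,2)N 3/3
(2,0)S 2/3
(2,1)N 2/5
(3,0)S 3/5
(3,1)S 3/7
(3,2)N 4/6
(3,3)N 3/3
(4,0)N 2/5
(4,1)S 2/7
(4,2)N 4/6
(4,3)N 3/3
(5,0)N 4/5
(5,1)N 6/7
(6,0)N 3/3
(6,1)N 4/4
(6,2)N 2/2
The smallest same-type fraction is 2/7 at (4,1), which reduces to 2/7. Any threshold above that leaves this agent unsatisfied.

2/7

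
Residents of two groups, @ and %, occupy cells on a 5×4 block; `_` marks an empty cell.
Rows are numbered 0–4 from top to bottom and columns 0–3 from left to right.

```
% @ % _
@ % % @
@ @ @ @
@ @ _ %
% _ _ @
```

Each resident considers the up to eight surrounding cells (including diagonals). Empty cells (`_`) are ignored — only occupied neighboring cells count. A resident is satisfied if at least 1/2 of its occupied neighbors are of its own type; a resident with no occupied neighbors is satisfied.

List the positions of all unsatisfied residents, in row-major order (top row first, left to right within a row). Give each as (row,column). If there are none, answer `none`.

(0,0), (0,1), (1,1), (1,2), (3,3), (4,0), (4,3)

Row 0: (0,0)% 1/3 unhappy · (0,1)@ 1/5 unhappy · (0,2)% 2/4 ok
Row 1: (1,0)@ 3/5 ok · (1,1)% 3/8 unhappy · (1,2)% 2/7 unhappy · (1,3)@ 2/4 ok
Row 2: (2,0)@ 4/5 ok · (2,1)@ 5/7 ok · (2,2)@ 4/7 ok · (2,3)@ 2/4 ok
Row 3: (3,0)@ 3/4 ok · (3,1)@ 4/5 ok · (3,3)% 0/3 unhappy
Row 4: (4,0)% 0/2 unhappy · (4,3)@ 0/1 unhappy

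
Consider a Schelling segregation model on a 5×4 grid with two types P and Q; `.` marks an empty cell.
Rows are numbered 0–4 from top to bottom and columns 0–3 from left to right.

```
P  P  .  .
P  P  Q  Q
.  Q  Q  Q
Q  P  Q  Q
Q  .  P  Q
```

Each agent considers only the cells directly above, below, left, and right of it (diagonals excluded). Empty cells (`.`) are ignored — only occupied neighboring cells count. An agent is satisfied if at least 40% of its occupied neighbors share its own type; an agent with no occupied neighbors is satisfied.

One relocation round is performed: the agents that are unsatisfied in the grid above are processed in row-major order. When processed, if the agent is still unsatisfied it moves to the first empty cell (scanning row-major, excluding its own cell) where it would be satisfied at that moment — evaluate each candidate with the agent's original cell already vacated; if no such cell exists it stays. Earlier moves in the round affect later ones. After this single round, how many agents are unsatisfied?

Initially unsatisfied (in order): (2,1), (3,1), (4,2).
  (2,1) → (0,2).
  (3,1) → (2,0).
  (4,2) → (2,1).
Resulting grid:
P P Q .
P P Q Q
P P Q Q
Q . Q Q
Q . . Q
All satisfied now.

0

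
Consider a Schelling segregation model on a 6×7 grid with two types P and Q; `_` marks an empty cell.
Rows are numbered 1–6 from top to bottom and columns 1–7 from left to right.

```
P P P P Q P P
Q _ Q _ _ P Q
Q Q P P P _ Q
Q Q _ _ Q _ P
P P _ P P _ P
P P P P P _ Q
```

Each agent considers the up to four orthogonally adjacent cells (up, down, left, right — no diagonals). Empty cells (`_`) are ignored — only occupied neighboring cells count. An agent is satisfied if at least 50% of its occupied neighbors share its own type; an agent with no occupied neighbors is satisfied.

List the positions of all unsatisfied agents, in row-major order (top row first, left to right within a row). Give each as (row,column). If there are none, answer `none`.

Row 1: (1,1)P 1/2 satisfied · (1,2)P 2/2 satisfied · (1,3)P 2/3 satisfied · (1,4)P 1/2 satisfied · (1,5)Q 0/2 not · (1,6)P 2/3 satisfied · (1,7)P 1/2 satisfied
Row 2: (2,1)Q 1/2 satisfied · (2,3)Q 0/2 not · (2,6)P 1/2 satisfied · (2,7)Q 1/3 not
Row 3: (3,1)Q 3/3 satisfied · (3,2)Q 2/3 satisfied · (3,3)P 1/3 not · (3,4)P 2/2 satisfied · (3,5)P 1/2 satisfied · (3,7)Q 1/2 satisfied
Row 4: (4,1)Q 2/3 satisfied · (4,2)Q 2/3 satisfied · (4,5)Q 0/2 not · (4,7)P 1/2 satisfied
Row 5: (5,1)P 2/3 satisfied · (5,2)P 2/3 satisfied · (5,4)P 2/2 satisfied · (5,5)P 2/3 satisfied · (5,7)P 1/2 satisfied
Row 6: (6,1)P 2/2 satisfied · (6,2)P 3/3 satisfied · (6,3)P 2/2 satisfied · (6,4)P 3/3 satisfied · (6,5)P 2/2 satisfied · (6,7)Q 0/1 not

(1,5), (2,3), (2,7), (3,3), (4,5), (6,7)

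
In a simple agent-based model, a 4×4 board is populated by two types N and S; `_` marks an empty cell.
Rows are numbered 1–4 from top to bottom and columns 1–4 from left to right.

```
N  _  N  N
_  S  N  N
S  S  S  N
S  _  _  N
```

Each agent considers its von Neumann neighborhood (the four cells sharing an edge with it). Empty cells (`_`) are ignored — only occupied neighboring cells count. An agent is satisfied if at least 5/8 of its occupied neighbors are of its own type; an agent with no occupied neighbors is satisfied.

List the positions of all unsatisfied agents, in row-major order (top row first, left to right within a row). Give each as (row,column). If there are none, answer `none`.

(2,2), (2,3), (3,3)

(1,1)N 0/0 satisfied
(1,3)N 2/2 satisfied
(1,4)N 2/2 satisfied
(2,2)S 1/2 not
(2,3)N 2/4 not
(2,4)N 3/3 satisfied
(3,1)S 2/2 satisfied
(3,2)S 3/3 satisfied
(3,3)S 1/3 not
(3,4)N 2/3 satisfied
(4,1)S 1/1 satisfied
(4,4)N 1/1 satisfied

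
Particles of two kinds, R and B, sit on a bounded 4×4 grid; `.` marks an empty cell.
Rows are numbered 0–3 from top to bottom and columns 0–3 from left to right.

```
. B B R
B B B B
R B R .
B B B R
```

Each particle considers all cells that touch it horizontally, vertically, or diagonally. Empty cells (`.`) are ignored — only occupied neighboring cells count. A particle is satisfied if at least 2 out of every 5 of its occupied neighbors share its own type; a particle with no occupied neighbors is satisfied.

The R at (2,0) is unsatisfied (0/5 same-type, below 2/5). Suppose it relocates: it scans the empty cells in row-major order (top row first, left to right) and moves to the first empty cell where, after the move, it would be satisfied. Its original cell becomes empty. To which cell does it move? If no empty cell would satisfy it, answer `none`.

Vacating (2,0). Empty cells in order:
  (0,0): 0/3 same-type → still unsatisfied.
  (2,3): 2/5 same-type → satisfied — stop here.

(2,3)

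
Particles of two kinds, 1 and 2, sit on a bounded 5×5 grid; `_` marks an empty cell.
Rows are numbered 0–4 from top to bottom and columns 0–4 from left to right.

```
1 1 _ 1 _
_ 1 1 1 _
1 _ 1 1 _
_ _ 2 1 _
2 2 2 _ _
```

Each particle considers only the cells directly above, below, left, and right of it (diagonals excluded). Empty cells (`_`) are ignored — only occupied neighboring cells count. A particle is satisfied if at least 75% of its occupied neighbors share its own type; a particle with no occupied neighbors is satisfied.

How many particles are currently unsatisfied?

Row 0: (0,0)1 1/1 ok · (0,1)1 2/2 ok · (0,3)1 1/1 ok
Row 1: (1,1)1 2/2 ok · (1,2)1 3/3 ok · (1,3)1 3/3 ok
Row 2: (2,0)1 0/0 ok · (2,2)1 2/3 unhappy · (2,3)1 3/3 ok
Row 3: (3,2)2 1/3 unhappy · (3,3)1 1/2 unhappy
Row 4: (4,0)2 1/1 ok · (4,1)2 2/2 ok · (4,2)2 2/2 ok
Unsatisfied: (2,2), (3,2), (3,3) — 3 in total.

3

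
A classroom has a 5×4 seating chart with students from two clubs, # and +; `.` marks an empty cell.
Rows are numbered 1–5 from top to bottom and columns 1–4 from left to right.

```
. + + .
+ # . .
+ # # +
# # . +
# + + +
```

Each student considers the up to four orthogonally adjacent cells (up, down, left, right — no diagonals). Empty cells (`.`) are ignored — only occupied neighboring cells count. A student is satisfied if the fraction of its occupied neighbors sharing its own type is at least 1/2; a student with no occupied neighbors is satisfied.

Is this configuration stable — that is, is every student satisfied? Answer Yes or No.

No

Row 1: (1,2)+ 1/2 satisfied · (1,3)+ 1/1 satisfied
Row 2: (2,1)+ 1/2 satisfied · (2,2)# 1/3 not
Row 3: (3,1)+ 1/3 not · (3,2)# 3/4 satisfied · (3,3)# 1/2 satisfied · (3,4)+ 1/2 satisfied
Row 4: (4,1)# 2/3 satisfied · (4,2)# 2/3 satisfied · (4,4)+ 2/2 satisfied
Row 5: (5,1)# 1/2 satisfied · (5,2)+ 1/3 not · (5,3)+ 2/2 satisfied · (5,4)+ 2/2 satisfied
For instance (2,2) has only 1/3 same-type neighbors, below 1/2.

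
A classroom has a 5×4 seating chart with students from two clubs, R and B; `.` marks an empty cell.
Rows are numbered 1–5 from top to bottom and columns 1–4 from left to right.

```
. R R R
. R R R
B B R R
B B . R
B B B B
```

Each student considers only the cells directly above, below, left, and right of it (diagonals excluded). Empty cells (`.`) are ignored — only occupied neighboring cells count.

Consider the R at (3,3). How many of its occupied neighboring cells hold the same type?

Occupied neighbors of (3,3): (2,3)=R, (3,2)=B, (3,4)=R.
Same type (R): 2 of 3.

2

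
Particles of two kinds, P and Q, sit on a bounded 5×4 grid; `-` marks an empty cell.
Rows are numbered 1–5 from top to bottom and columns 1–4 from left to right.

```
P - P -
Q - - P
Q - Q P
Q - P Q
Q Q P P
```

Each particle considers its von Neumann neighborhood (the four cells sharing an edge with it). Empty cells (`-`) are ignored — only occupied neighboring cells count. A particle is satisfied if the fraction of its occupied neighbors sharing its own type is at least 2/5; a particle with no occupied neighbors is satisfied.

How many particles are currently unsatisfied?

5

(1,1)P 0/1 not
(1,3)P 0/0 satisfied
(2,1)Q 1/2 satisfied
(2,4)P 1/1 satisfied
(3,1)Q 2/2 satisfied
(3,3)Q 0/2 not
(3,4)P 1/3 not
(4,1)Q 2/2 satisfied
(4,3)P 1/3 not
(4,4)Q 0/3 not
(5,1)Q 2/2 satisfied
(5,2)Q 1/2 satisfied
(5,3)P 2/3 satisfied
(5,4)P 1/2 satisfied
Unsatisfied: (1,1), (3,3), (3,4), (4,3), (4,4) — 5 in total.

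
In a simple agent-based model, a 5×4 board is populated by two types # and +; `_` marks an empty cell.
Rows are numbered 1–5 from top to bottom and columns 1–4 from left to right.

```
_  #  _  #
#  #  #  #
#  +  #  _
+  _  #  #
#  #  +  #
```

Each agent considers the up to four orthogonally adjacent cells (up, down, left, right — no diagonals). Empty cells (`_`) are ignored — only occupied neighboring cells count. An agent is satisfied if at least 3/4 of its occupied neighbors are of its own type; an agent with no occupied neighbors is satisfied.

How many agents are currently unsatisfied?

(1,2)# 1/1 ✓
(1,4)# 1/1 ✓
(2,1)# 2/2 ✓
(2,2)# 3/4 ✓
(2,3)# 3/3 ✓
(2,4)# 2/2 ✓
(3,1)# 1/3 ✗
(3,2)+ 0/3 ✗
(3,3)# 2/3 ✗
(4,1)+ 0/2 ✗
(4,3)# 2/3 ✗
(4,4)# 2/2 ✓
(5,1)# 1/2 ✗
(5,2)# 1/2 ✗
(5,3)+ 0/3 ✗
(5,4)# 1/2 ✗
Unsatisfied: (3,1), (3,2), (3,3), (4,1), (4,3), (5,1), (5,2), (5,3), (5,4) — 9 in total.

9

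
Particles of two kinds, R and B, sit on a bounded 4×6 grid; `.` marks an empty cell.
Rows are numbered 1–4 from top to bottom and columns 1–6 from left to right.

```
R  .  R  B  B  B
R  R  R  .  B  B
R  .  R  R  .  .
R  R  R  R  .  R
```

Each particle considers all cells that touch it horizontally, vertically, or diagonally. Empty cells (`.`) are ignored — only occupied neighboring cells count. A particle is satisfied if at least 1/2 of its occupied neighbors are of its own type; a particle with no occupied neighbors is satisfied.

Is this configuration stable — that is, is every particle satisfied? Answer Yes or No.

Yes

(1,1)R 2/2 ✓
(1,3)R 2/3 ✓
(1,4)B 2/4 ✓
(1,5)B 4/4 ✓
(1,6)B 3/3 ✓
(2,1)R 3/3 ✓
(2,2)R 6/6 ✓
(2,3)R 4/5 ✓
(2,5)B 4/5 ✓
(2,6)B 3/3 ✓
(3,1)R 4/4 ✓
(3,3)R 6/6 ✓
(3,4)R 4/5 ✓
(4,1)R 2/2 ✓
(4,2)R 4/4 ✓
(4,3)R 4/4 ✓
(4,4)R 3/3 ✓
(4,6)R 0/0 ✓
All meet the threshold, so the configuration is stable.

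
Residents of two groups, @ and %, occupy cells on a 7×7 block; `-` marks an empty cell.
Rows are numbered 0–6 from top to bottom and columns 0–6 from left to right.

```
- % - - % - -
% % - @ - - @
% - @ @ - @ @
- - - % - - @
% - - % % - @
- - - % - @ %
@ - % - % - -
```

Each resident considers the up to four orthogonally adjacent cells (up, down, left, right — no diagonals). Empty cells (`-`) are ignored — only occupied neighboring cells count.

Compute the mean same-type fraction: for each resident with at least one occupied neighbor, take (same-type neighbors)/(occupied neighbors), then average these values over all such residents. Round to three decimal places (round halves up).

0.815

(0,1)% 1/1
(0,4)% — no occupied neighbors
(1,0)% 2/2
(1,1)% 2/2
(1,3)@ 1/1
(1,6)@ 1/1
(2,0)% 1/1
(2,2)@ 1/1
(2,3)@ 2/3
(2,5)@ 1/1
(2,6)@ 3/3
(3,3)% 1/2
(3,6)@ 2/2
(4,0)% — no occupied neighbors
(4,3)% 3/3
(4,4)% 1/1
(4,6)@ 1/2
(5,3)% 1/1
(5,5)@ 0/1
(5,6)% 0/2
(6,0)@ — no occupied neighbors
(6,2)% — no occupied neighbors
(6,4)% — no occupied neighbors
Sum over 18 residents: 1/1 + 2/2 + 2/2 + 1/1 + 1/1 + 1/1 + 1/1 + 2/3 + 1/1 + 3/3 + 1/2 + 2/2 + 3/3 + 1/1 + 1/2 + 1/1 + 0/1 + 0/2 = 44/3; mean = 44/3 ÷ 18 = 22/27 = 0.814814… → 0.815.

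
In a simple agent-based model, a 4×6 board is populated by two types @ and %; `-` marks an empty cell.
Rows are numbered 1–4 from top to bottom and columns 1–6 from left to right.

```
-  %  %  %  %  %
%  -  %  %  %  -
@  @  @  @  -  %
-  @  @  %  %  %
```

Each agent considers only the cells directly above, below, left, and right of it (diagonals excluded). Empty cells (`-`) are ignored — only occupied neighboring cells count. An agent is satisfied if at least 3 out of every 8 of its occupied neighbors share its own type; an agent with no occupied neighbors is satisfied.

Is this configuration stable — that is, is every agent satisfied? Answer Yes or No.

No

Row 1: (1,2)% 1/1 ✓ · (1,3)% 3/3 ✓ · (1,4)% 3/3 ✓ · (1,5)% 3/3 ✓ · (1,6)% 1/1 ✓
Row 2: (2,1)% 0/1 ✗ · (2,3)% 2/3 ✓ · (2,4)% 3/4 ✓ · (2,5)% 2/2 ✓
Row 3: (3,1)@ 1/2 ✓ · (3,2)@ 3/3 ✓ · (3,3)@ 3/4 ✓ · (3,4)@ 1/3 ✗ · (3,6)% 1/1 ✓
Row 4: (4,2)@ 2/2 ✓ · (4,3)@ 2/3 ✓ · (4,4)% 1/3 ✗ · (4,5)% 2/2 ✓ · (4,6)% 2/2 ✓
For instance (2,1) has only 0/1 same-type neighbors, below 3/8.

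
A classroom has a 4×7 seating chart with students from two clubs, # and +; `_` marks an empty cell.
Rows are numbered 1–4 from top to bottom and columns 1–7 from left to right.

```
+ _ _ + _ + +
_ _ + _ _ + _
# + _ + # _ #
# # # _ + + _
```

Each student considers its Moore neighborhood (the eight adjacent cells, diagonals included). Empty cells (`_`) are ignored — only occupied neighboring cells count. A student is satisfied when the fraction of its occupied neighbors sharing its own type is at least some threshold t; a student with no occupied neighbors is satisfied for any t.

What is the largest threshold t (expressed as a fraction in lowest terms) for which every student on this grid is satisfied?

0/1

Row 1: (1,1)+ — no occupied neighbors · (1,4)+ 1/1 · (1,6)+ 2/2 · (1,7)+ 2/2
Row 2: (2,3)+ 3/3 · (2,6)+ 2/4
Row 3: (3,1)# 2/3 · (3,2)+ 1/5 · (3,4)+ 2/4 · (3,5)# 0/4 · (3,7)# 0/2
Row 4: (4,1)# 2/3 · (4,2)# 3/4 · (4,3)# 1/3 · (4,5)+ 2/3 · (4,6)+ 1/3
The smallest same-type fraction is 0/4 at (3,5), which reduces to 0/1. Any threshold above that leaves this student unsatisfied.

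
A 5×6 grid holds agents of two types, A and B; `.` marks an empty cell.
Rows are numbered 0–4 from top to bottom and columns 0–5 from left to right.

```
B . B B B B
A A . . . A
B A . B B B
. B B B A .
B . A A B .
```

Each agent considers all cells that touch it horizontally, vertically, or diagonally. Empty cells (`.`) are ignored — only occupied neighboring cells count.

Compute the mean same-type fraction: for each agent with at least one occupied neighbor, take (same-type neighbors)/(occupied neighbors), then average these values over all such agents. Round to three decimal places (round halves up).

(0,0)B 0/2
(0,2)B 1/2
(0,3)B 2/2
(0,4)B 2/3
(0,5)B 1/2
(1,0)A 2/4
(1,1)A 2/5
(1,5)A 0/4
(2,0)B 1/4
(2,1)A 2/5
(2,3)B 3/4
(2,4)B 3/5
(2,5)B 1/3
(3,1)B 3/5
(3,2)B 3/6
(3,3)B 4/7
(3,4)A 1/6
(4,0)B 1/1
(4,2)A 1/4
(4,3)A 2/5
(4,4)B 1/3
Sum over 21 agents: 0/2 + 1/2 + 2/2 + 2/3 + 1/2 + 2/4 + 2/5 + 0/4 + 1/4 + 2/5 + 3/4 + 3/5 + 1/3 + 3/5 + 3/6 + 4/7 + 1/6 + 1/1 + 1/4 + 2/5 + 1/3 = 1361/140; mean = 1361/140 ÷ 21 = 1361/2940 = 0.462925… → 0.463.

0.463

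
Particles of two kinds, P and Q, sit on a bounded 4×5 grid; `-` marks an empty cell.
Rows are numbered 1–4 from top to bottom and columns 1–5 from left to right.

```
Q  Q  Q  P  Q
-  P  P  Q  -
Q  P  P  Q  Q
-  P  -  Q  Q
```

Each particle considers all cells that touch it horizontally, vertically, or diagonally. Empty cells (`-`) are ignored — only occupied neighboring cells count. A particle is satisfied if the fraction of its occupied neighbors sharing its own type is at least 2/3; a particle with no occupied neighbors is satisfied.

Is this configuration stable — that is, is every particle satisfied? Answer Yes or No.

(1,1)Q 1/2 not
(1,2)Q 2/4 not
(1,3)Q 2/5 not
(1,4)P 1/4 not
(1,5)Q 1/2 not
(2,2)P 3/7 not
(2,3)P 4/8 not
(2,4)Q 4/7 not
(3,1)Q 0/3 not
(3,2)P 4/5 satisfied
(3,3)P 4/7 not
(3,4)Q 4/6 satisfied
(3,5)Q 4/4 satisfied
(4,2)P 2/3 satisfied
(4,4)Q 3/4 satisfied
(4,5)Q 3/3 satisfied
For instance (1,1) has only 1/2 same-type neighbors, below 2/3.

No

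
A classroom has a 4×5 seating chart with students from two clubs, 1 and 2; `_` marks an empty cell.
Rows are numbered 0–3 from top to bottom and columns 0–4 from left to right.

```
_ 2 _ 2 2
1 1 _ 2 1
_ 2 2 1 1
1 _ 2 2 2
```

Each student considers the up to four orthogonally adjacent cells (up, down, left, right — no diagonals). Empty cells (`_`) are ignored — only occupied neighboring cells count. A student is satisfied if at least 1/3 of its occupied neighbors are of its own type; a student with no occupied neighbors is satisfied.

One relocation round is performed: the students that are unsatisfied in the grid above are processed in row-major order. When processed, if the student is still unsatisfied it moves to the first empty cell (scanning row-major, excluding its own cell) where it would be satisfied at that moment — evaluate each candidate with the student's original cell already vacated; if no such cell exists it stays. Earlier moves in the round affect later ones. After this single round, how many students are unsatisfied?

Initially unsatisfied (in order): (0,1), (2,3).
  (0,1) → (0,2).
  (2,3) → (0,0).
Resulting grid:
1 _ 2 2 2
1 1 _ 2 1
_ 2 2 _ 1
1 _ 2 2 2
All satisfied now.

0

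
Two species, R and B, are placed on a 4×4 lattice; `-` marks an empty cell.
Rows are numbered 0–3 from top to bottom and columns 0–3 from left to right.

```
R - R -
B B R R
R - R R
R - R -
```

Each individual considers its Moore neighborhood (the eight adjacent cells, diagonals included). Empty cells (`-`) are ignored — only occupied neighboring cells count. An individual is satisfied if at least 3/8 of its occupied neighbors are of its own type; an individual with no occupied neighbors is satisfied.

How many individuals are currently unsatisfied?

Row 0: (0,0)R 0/2 ✗ · (0,2)R 2/3 ✓
Row 1: (1,0)B 1/3 ✗ · (1,1)B 1/6 ✗ · (1,2)R 4/5 ✓ · (1,3)R 4/4 ✓
Row 2: (2,0)R 1/3 ✗ · (2,2)R 4/5 ✓ · (2,3)R 4/4 ✓
Row 3: (3,0)R 1/1 ✓ · (3,2)R 2/2 ✓
Unsatisfied: (0,0), (1,0), (1,1), (2,0) — 4 in total.

4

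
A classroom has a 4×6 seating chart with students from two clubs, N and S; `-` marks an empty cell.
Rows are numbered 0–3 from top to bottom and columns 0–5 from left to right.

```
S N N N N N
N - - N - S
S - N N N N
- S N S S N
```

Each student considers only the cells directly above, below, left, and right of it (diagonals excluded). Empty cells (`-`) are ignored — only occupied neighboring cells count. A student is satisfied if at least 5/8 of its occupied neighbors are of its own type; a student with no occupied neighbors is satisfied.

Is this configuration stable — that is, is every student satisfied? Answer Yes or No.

(0,0)S 0/2 not
(0,1)N 1/2 not
(0,2)N 2/2 satisfied
(0,3)N 3/3 satisfied
(0,4)N 2/2 satisfied
(0,5)N 1/2 not
(1,0)N 0/2 not
(1,3)N 2/2 satisfied
(1,5)S 0/2 not
(2,0)S 0/1 not
(2,2)N 2/2 satisfied
(2,3)N 3/4 satisfied
(2,4)N 2/3 satisfied
(2,5)N 2/3 satisfied
(3,1)S 0/1 not
(3,2)N 1/3 not
(3,3)S 1/3 not
(3,4)S 1/3 not
(3,5)N 1/2 not
For instance (0,0) has only 0/2 same-type neighbors, below 5/8.

No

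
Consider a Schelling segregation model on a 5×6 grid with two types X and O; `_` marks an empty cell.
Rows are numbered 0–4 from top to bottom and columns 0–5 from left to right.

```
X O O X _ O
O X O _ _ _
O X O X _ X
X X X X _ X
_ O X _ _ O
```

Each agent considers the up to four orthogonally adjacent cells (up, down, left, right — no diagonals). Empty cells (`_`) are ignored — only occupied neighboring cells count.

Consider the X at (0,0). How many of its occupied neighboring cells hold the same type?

Occupied neighbors of (0,0): (1,0)=O, (0,1)=O.
Same type (X): 0 of 2.

0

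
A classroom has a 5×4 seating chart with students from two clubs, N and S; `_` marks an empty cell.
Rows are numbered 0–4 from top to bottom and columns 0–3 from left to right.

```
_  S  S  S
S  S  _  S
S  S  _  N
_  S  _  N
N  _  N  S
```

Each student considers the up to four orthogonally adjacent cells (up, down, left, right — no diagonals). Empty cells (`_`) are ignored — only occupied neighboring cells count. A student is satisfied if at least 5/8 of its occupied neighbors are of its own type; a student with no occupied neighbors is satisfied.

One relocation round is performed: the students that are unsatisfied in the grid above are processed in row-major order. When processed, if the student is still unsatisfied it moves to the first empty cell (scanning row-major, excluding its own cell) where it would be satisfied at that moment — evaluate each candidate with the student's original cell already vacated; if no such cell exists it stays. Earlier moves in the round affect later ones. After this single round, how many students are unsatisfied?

Initially unsatisfied (in order): (1,3), (2,3), (3,3), (4,2), (4,3).
  (1,3) → (0,0).
  (2,3): now satisfied by earlier moves; stays.
  (3,3) → (4,1).
  (4,2): no empty cell satisfies it; stays.
  (4,3) → (1,2).
Resulting grid:
S S S S
S S S _
S S _ N
_ S _ _
N N N _
Unsatisfied now: (3,1).

1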